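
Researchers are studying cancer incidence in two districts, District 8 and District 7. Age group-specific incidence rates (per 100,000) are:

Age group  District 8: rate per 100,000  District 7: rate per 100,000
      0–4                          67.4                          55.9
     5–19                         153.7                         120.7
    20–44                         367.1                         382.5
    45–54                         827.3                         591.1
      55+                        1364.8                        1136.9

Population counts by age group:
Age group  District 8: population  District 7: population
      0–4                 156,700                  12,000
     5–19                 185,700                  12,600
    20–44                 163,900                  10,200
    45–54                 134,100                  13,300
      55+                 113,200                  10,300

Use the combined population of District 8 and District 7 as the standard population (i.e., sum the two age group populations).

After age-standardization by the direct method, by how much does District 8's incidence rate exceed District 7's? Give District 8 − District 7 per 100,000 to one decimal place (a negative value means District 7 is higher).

84.7

Combined standard total = 812,000; weights = 0.2078, 0.2442, 0.2144, 0.1815, 0.1521.
District 8: 0.2078×67.4 + 0.2442×153.7 + 0.2144×367.1 + 0.1815×827.3 + 0.1521×1364.8 = 488.0025 per 100,000.
District 7: 0.2078×55.9 + 0.2442×120.7 + 0.2144×382.5 + 0.1815×591.1 + 0.1521×1136.9 = 403.3173 per 100,000.
Difference = 488.0025 − 403.3173 = 84.6851.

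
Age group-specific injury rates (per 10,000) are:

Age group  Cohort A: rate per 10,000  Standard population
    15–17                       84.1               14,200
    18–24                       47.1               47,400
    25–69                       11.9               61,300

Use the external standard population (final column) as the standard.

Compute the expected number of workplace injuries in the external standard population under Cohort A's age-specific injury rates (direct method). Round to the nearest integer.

Expected workplace injuries = Σ (standard pop × age-specific rate ÷ 10,000)
= 14,200×84.1/10,000 + 47,400×47.1/10,000 + 61,300×11.9/10,000
= 119.42 + 223.25 + 72.95 = 415.62.

416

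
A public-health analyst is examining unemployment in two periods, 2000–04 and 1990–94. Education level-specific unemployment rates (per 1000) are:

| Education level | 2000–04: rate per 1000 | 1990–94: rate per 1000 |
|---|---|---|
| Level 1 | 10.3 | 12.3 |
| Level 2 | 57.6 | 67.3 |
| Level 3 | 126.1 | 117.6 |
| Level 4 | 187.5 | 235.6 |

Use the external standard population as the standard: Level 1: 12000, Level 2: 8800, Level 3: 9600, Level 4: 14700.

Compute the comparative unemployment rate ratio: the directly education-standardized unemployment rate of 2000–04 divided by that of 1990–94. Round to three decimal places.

0.862

Standard total = 45100; weights = 0.2661, 0.1951, 0.2129, 0.3259.
2000–04: 0.2661×10.3 + 0.1951×57.6 + 0.2129×126.1 + 0.3259×187.5 = 101.9355 per 1000.
1990–94: 0.2661×12.3 + 0.1951×67.3 + 0.2129×117.6 + 0.3259×235.6 = 118.2288 per 1000.
Ratio = 101.9355 ÷ 118.2288 = 0.86219.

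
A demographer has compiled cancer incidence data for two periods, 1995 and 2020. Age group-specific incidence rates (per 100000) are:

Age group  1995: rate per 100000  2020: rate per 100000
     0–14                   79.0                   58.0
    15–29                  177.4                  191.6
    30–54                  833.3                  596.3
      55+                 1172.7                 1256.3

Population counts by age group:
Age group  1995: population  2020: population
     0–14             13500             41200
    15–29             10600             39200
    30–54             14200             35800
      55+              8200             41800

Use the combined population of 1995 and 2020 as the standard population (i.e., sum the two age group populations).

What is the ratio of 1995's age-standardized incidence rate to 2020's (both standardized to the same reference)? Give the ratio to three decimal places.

Combined standard total = 204500; weights = 0.2675, 0.2435, 0.2445, 0.2445.
1995: 0.2675×79.0 + 0.2435×177.4 + 0.2445×833.3 + 0.2445×1172.7 = 554.7962 per 100000.
2020: 0.2675×58.0 + 0.2435×191.6 + 0.2445×596.3 + 0.2445×1256.3 = 515.1310 per 100000.
Ratio = 554.7962 ÷ 515.1310 = 1.07700.

1.077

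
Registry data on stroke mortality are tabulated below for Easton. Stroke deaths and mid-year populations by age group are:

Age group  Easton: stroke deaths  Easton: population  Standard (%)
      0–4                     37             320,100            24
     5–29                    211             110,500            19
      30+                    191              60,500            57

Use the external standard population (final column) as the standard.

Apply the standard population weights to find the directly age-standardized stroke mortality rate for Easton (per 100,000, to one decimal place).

219.0

Age-specific rates per 100,000 for Easton: 11.56, 190.95, 315.70.
Standard weights: 0.24, 0.19, 0.57.
Standardized rate: 0.2400×11.56 + 0.1900×190.95 + 0.5700×315.70 = 219.0051 per 100,000.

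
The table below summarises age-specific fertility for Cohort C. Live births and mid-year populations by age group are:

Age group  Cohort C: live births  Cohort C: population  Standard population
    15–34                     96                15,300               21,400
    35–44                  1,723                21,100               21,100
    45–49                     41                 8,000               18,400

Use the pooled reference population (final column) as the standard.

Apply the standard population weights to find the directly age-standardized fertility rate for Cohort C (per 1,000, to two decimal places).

Age-specific rates per 1,000 for Cohort C: 6.275, 81.659, 5.125.
Standard total = 60,900; weights = 0.3514, 0.3465, 0.3021.
Standardized rate: 0.3514×6.275 + 0.3465×81.659 + 0.3021×5.125 = 32.0456 per 1,000.

32.05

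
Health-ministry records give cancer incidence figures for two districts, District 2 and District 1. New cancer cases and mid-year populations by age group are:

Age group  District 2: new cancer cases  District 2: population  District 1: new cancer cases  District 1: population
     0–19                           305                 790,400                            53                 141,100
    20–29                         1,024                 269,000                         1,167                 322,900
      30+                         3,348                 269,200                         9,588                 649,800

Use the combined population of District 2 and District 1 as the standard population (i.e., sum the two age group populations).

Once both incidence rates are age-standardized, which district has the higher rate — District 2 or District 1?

Age-specific rates per 100,000 for District 2: 38.59, 380.67, 1243.68.
For District 1: 37.56, 361.41, 1475.53.
Combined standard total = 2,442,400; weights = 0.3814, 0.2423, 0.3763.
District 2: 0.3814×38.59 + 0.2423×380.67 + 0.3763×1243.68 = 574.9301 per 100,000.
District 1: 0.3814×37.56 + 0.2423×361.41 + 0.3763×1475.53 = 657.1085 per 100,000.

District 1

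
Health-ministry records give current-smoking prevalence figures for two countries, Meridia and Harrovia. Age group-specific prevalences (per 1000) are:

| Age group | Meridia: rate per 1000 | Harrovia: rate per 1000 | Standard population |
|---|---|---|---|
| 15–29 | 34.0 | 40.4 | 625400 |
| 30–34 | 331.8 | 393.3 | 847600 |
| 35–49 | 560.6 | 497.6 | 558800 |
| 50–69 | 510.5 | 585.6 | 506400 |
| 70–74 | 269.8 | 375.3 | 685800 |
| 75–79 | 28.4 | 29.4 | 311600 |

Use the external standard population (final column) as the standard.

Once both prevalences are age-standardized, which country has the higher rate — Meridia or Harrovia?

Standard total = 3535600; weights = 0.1769, 0.2397, 0.1580, 0.1432, 0.1940, 0.0881.
Meridia: 0.1769×34.0 + 0.2397×331.8 + 0.1580×560.6 + 0.1432×510.5 + 0.1940×269.8 + 0.0881×28.4 = 302.1145 per 1000.
Harrovia: 0.1769×40.4 + 0.2397×393.3 + 0.1580×497.6 + 0.1432×585.6 + 0.1940×375.3 + 0.0881×29.4 = 339.3415 per 1000.

Harrovia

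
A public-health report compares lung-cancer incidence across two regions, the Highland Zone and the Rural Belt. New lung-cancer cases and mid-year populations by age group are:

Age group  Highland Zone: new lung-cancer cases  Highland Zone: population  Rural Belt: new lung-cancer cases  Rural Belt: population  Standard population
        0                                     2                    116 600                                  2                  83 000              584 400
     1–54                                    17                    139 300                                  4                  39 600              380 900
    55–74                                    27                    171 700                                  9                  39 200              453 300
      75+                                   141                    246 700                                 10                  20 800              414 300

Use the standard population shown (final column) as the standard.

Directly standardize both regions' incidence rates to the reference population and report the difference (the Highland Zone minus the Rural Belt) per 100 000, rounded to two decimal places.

Age-specific rates per 100 000 for the Highland Zone: 1.72, 12.20, 15.73, 57.15.
For the Rural Belt: 2.41, 10.10, 22.96, 48.08.
Standard total = 1 832 900; weights = 0.3188, 0.2078, 0.2473, 0.2260.
The Highland Zone: 0.3188×1.72 + 0.2078×12.20 + 0.2473×15.73 + 0.2260×57.15 = 19.8910 per 100 000.
The Rural Belt: 0.3188×2.41 + 0.2078×10.10 + 0.2473×22.96 + 0.2260×48.08 = 19.4126 per 100 000.
Difference = 19.8910 − 19.4126 = 0.4784.

0.48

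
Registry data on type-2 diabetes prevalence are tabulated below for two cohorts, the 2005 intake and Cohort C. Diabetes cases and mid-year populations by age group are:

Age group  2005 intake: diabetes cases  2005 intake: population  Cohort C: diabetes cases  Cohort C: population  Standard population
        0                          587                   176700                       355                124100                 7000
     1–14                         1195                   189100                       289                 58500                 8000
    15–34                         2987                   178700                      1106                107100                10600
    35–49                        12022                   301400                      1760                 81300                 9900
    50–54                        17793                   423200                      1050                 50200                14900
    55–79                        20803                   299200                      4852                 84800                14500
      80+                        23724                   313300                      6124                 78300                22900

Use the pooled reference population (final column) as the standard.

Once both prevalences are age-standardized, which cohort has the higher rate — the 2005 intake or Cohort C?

Age-specific rates per 1000 for the 2005 intake: 3.322, 6.319, 16.715, 39.887, 42.044, 69.529, 75.723.
For Cohort C: 2.861, 4.940, 10.327, 21.648, 20.916, 57.217, 78.212.
Standard total = 87800; weights = 0.0797, 0.0911, 0.1207, 0.1128, 0.1697, 0.1651, 0.2608.
The 2005 intake: 0.0797×3.322 + 0.0911×6.319 + 0.1207×16.715 + 0.1128×39.887 + 0.1697×42.044 + 0.1651×69.529 + 0.2608×75.723 = 45.7238 per 1000.
Cohort C: 0.0797×2.861 + 0.0911×4.940 + 0.1207×10.327 + 0.1128×21.648 + 0.1697×20.916 + 0.1651×57.217 + 0.2608×78.212 = 37.7640 per 1000.

2005 intake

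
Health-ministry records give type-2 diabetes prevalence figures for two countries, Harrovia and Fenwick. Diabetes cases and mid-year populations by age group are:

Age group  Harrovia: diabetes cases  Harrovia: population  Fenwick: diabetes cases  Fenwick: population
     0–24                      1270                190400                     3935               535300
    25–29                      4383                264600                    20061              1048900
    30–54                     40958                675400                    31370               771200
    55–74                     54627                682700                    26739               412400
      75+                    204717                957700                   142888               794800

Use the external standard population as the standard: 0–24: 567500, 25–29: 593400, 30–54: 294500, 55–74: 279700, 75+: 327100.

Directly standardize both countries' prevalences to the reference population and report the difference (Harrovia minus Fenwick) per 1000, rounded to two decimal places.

9.38

Age-specific rates per 1000 for Harrovia: 6.670, 16.565, 60.643, 80.016, 213.759.
For Fenwick: 7.351, 19.126, 40.677, 64.838, 179.779.
Standard total = 2062200; weights = 0.2752, 0.2878, 0.1428, 0.1356, 0.1586.
Harrovia: 0.2752×6.670 + 0.2878×16.565 + 0.1428×60.643 + 0.1356×80.016 + 0.1586×213.759 = 60.0209 per 1000.
Fenwick: 0.2752×7.351 + 0.2878×19.126 + 0.1428×40.677 + 0.1356×64.838 + 0.1586×179.779 = 50.6454 per 1000.
Difference = 60.0209 − 50.6454 = 9.3755.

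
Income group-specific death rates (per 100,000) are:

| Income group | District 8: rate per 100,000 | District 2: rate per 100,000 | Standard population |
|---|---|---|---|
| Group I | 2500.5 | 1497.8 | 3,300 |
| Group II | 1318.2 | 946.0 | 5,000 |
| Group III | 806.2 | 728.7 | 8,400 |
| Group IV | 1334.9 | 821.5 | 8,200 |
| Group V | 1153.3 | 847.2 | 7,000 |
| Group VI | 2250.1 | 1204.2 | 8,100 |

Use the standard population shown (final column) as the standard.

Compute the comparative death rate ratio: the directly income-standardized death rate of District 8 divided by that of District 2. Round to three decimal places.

1.540

Standard total = 40,000; weights = 0.0825, 0.1250, 0.2100, 0.2050, 0.1750, 0.2025.
District 8: 0.0825×2500.5 + 0.1250×1318.2 + 0.2100×806.2 + 0.2050×1334.9 + 0.1750×1153.3 + 0.2025×2250.1 = 1471.4955 per 100,000.
District 2: 0.0825×1497.8 + 0.1250×946.0 + 0.2100×728.7 + 0.2050×821.5 + 0.1750×847.2 + 0.2025×1204.2 = 955.3635 per 100,000.
Ratio = 1471.4955 ÷ 955.3635 = 1.54025.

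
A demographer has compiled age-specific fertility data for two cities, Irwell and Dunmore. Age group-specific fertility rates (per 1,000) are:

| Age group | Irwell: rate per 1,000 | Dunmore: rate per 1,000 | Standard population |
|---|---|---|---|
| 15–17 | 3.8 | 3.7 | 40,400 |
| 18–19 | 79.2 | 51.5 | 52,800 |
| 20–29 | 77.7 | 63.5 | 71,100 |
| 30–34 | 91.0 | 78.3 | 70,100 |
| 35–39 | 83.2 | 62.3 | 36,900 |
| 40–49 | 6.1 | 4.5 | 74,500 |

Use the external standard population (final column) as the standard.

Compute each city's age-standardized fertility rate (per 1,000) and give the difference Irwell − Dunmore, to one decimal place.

Standard total = 345,800; weights = 0.1168, 0.1527, 0.2056, 0.2027, 0.1067, 0.2154.
Irwell: 0.1168×3.8 + 0.1527×79.2 + 0.2056×77.7 + 0.2027×91.0 + 0.1067×83.2 + 0.2154×6.1 = 57.1526 per 1,000.
Dunmore: 0.1168×3.7 + 0.1527×51.5 + 0.2056×63.5 + 0.2027×78.3 + 0.1067×62.3 + 0.2154×4.5 = 44.8423 per 1,000.
Difference = 57.1526 − 44.8423 = 12.3103.

12.3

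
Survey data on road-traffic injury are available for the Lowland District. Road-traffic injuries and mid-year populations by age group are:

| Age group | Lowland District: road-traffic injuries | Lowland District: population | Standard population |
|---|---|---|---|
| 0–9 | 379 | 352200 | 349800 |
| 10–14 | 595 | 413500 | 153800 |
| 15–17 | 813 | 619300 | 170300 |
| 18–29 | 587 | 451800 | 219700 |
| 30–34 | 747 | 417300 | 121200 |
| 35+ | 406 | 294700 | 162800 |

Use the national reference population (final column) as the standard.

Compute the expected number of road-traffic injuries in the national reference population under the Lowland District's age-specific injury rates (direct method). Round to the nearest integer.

1548

Age-specific rates per 100000 for the Lowland District: 107.61, 143.89, 131.28, 129.92, 179.01, 137.77.
Expected road-traffic injuries = Σ (standard pop × age-specific rate ÷ 100000)
= 349800×107.61/100000 + 153800×143.89/100000 + 170300×131.28/100000 + 219700×129.92/100000 + 121200×179.01/100000 + 162800×137.77/100000
= 376.42 + 221.31 + 223.57 + 285.44 + 216.96 + 224.29 = 1547.98.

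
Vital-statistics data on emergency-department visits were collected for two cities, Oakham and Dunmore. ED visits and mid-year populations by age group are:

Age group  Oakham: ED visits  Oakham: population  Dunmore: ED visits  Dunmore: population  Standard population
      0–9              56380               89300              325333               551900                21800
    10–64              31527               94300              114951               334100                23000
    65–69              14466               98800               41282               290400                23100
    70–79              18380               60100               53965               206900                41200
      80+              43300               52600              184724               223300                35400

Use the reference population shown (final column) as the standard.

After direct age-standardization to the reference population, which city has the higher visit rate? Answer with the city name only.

Age-specific rates per 1000 for Oakham: 631.355, 334.327, 146.417, 305.824, 823.194.
For Dunmore: 589.478, 344.062, 142.156, 260.826, 827.246.
Standard total = 144500; weights = 0.1509, 0.1592, 0.1599, 0.2851, 0.2450.
Oakham: 0.1509×631.355 + 0.1592×334.327 + 0.1599×146.417 + 0.2851×305.824 + 0.2450×823.194 = 460.7355 per 1000.
Dunmore: 0.1509×589.478 + 0.1592×344.062 + 0.1599×142.156 + 0.2851×260.826 + 0.2450×827.246 = 443.4491 per 1000.
The crude rates (415.22 vs 448.31) would put Dunmore higher, but that reflects its age composition; once standardized to a common age structure, Oakham has the higher underlying rate.

Oakham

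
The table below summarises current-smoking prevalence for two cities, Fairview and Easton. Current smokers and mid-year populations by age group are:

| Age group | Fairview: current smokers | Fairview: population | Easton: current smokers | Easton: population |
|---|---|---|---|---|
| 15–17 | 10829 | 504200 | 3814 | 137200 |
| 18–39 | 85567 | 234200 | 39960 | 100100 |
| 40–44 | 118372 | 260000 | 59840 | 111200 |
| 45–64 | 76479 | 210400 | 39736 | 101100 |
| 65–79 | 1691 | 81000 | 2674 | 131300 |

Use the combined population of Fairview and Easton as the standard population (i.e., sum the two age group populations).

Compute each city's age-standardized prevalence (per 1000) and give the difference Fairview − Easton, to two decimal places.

Age-specific rates per 1000 for Fairview: 21.478, 365.359, 455.277, 363.493, 20.877.
For Easton: 27.799, 399.201, 538.129, 393.037, 20.366.
Combined standard total = 1870700; weights = 0.3429, 0.1787, 0.1984, 0.1665, 0.1135.
Fairview: 0.3429×21.478 + 0.1787×365.359 + 0.1984×455.277 + 0.1665×363.493 + 0.1135×20.877 = 225.8909 per 1000.
Easton: 0.3429×27.799 + 0.1787×399.201 + 0.1984×538.129 + 0.1665×393.037 + 0.1135×20.366 = 255.4077 per 1000.
Difference = 225.8909 − 255.4077 = -29.5168.

-29.52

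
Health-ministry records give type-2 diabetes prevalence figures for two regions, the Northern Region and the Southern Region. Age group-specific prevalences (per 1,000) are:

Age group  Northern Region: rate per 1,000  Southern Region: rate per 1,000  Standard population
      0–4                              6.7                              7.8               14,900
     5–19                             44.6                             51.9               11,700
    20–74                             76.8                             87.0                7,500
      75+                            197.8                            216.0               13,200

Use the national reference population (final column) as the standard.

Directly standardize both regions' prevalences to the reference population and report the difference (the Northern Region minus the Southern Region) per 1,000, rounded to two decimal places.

-8.85

Standard total = 47,300; weights = 0.3150, 0.2474, 0.1586, 0.2791.
The Northern Region: 0.3150×6.7 + 0.2474×44.6 + 0.1586×76.8 + 0.2791×197.8 = 80.5203 per 1,000.
The Southern Region: 0.3150×7.8 + 0.2474×51.9 + 0.1586×87.0 + 0.2791×216.0 = 89.3689 per 1,000.
Difference = 80.5203 − 89.3689 = -8.8486.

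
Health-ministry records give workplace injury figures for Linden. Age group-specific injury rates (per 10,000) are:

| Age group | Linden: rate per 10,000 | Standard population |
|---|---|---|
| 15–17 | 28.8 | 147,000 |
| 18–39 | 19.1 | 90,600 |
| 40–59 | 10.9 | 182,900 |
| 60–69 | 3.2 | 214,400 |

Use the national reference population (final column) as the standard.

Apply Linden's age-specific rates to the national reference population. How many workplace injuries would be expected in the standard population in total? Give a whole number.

Expected workplace injuries = Σ (standard pop × age-specific rate ÷ 10,000)
= 147,000×28.8/10,000 + 90,600×19.1/10,000 + 182,900×10.9/10,000 + 214,400×3.2/10,000
= 423.36 + 173.05 + 199.36 + 68.61 = 864.38.

864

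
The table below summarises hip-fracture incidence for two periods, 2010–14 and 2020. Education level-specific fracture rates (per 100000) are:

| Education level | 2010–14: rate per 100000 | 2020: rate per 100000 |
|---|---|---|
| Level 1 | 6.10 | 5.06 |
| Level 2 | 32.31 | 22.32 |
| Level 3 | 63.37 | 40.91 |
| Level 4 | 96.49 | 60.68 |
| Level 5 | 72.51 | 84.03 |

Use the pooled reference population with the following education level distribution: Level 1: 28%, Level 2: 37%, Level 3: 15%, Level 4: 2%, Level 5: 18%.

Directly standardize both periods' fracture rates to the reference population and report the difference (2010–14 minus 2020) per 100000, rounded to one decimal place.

Standard weights: 0.28, 0.37, 0.15, 0.02, 0.18.
2010–14: 0.2800×6.10 + 0.3700×32.31 + 0.1500×63.37 + 0.0200×96.49 + 0.1800×72.51 = 38.1498 per 100000.
2020: 0.2800×5.06 + 0.3700×22.32 + 0.1500×40.91 + 0.0200×60.68 + 0.1800×84.03 = 32.1507 per 100000.
Difference = 38.1498 − 32.1507 = 5.9991.

6.0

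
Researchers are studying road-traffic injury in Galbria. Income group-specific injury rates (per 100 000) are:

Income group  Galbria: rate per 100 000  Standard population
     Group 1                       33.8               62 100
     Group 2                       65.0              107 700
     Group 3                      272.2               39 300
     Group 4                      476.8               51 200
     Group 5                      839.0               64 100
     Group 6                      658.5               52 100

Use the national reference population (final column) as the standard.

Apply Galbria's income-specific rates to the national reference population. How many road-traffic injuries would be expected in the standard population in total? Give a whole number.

1323

Expected road-traffic injuries = Σ (standard pop × income-specific rate ÷ 100 000)
= 62 100×33.8/100 000 + 107 700×65.0/100 000 + 39 300×272.2/100 000 + 51 200×476.8/100 000 + 64 100×839.0/100 000 + 52 100×658.5/100 000
= 20.99 + 70.00 + 106.97 + 244.12 + 537.80 + 343.08 = 1322.97.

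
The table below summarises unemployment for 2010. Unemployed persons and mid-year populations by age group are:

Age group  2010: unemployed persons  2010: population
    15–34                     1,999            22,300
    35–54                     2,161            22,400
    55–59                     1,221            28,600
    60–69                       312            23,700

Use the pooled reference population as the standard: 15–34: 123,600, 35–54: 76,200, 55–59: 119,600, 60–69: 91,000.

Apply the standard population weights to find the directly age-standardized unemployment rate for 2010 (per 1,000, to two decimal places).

60.27

Age-specific rates per 1,000 for 2010: 89.641, 96.473, 42.692, 13.165.
Standard total = 410,400; weights = 0.3012, 0.1857, 0.2914, 0.2217.
Standardized rate: 0.3012×89.641 + 0.1857×96.473 + 0.2914×42.692 + 0.2217×13.165 = 60.2702 per 1,000.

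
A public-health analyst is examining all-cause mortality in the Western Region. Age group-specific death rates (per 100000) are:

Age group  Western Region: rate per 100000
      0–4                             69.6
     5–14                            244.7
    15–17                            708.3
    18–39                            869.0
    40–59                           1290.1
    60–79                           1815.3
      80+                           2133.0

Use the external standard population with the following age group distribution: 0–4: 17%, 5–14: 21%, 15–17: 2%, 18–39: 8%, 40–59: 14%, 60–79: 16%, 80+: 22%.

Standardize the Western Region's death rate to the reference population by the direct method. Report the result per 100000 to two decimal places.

1087.23

Standard weights: 0.17, 0.21, 0.02, 0.08, 0.14, 0.16, 0.22.
Standardized rate: 0.1700×69.6 + 0.2100×244.7 + 0.0200×708.3 + 0.0800×869.0 + 0.1400×1290.1 + 0.1600×1815.3 + 0.2200×2133.0 = 1087.2270 per 100000.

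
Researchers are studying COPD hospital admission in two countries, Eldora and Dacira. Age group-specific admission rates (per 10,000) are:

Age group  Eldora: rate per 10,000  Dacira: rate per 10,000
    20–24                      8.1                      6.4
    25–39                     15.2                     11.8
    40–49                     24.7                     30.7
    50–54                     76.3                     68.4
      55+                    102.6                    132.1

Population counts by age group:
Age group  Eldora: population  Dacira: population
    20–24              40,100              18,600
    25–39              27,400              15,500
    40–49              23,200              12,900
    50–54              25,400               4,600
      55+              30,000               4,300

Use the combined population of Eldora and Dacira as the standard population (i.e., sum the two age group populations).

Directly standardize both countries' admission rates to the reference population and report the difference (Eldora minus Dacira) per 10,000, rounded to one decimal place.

Combined standard total = 202,000; weights = 0.2906, 0.2124, 0.1787, 0.1485, 0.1698.
Eldora: 0.2906×8.1 + 0.2124×15.2 + 0.1787×24.7 + 0.1485×76.3 + 0.1698×102.6 = 38.7495 per 10,000.
Dacira: 0.2906×6.4 + 0.2124×11.8 + 0.1787×30.7 + 0.1485×68.4 + 0.1698×132.1 = 42.4416 per 10,000.
Difference = 38.7495 − 42.4416 = -3.6921.

-3.7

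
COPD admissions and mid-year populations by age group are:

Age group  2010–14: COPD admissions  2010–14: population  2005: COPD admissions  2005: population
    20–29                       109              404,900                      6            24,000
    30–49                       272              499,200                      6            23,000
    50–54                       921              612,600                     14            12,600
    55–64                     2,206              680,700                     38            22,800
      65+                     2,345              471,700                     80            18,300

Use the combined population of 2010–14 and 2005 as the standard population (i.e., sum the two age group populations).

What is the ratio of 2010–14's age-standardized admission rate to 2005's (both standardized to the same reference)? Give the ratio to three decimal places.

1.424

Age-specific rates per 10,000 for 2010–14: 2.69, 5.45, 15.03, 32.41, 49.71.
For 2005: 2.50, 2.61, 11.11, 16.67, 43.72.
Combined standard total = 2,769,800; weights = 0.1548, 0.1885, 0.2257, 0.2540, 0.1769.
2010–14: 0.1548×2.69 + 0.1885×5.45 + 0.2257×15.03 + 0.2540×32.41 + 0.1769×49.71 = 21.8637 per 10,000.
2005: 0.1548×2.50 + 0.1885×2.61 + 0.2257×11.11 + 0.2540×16.67 + 0.1769×43.72 = 15.3538 per 10,000.
Ratio = 21.8637 ÷ 15.3538 = 1.42399.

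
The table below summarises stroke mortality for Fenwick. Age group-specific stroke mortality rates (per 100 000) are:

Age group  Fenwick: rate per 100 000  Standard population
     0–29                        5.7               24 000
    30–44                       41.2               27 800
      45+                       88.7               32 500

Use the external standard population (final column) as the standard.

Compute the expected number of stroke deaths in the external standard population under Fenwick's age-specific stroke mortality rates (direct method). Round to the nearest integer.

Expected stroke deaths = Σ (standard pop × age-specific rate ÷ 100 000)
= 24 000×5.7/100 000 + 27 800×41.2/100 000 + 32 500×88.7/100 000
= 1.37 + 11.45 + 28.83 = 41.65.

42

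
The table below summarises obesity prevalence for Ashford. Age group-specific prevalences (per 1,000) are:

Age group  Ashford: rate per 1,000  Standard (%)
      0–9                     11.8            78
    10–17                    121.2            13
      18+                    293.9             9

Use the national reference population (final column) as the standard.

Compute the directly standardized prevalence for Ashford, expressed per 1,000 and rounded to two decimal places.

Standard weights: 0.78, 0.13, 0.09.
Standardized rate: 0.7800×11.8 + 0.1300×121.2 + 0.0900×293.9 = 51.4110 per 1,000.

51.41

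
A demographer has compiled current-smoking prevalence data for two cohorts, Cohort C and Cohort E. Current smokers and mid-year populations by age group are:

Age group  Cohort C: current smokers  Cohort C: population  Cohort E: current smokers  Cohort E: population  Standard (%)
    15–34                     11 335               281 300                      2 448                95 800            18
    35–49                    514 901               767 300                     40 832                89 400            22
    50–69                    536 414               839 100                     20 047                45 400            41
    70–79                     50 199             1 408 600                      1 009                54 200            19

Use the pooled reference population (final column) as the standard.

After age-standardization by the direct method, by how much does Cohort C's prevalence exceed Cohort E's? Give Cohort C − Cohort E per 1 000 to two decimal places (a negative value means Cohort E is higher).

Age-specific rates per 1 000 for Cohort C: 40.295, 671.056, 639.273, 35.638.
For Cohort E: 25.553, 456.734, 441.564, 18.616.
Standard weights: 0.18, 0.22, 0.41, 0.19.
Cohort C: 0.1800×40.295 + 0.2200×671.056 + 0.4100×639.273 + 0.1900×35.638 = 423.7584 per 1 000.
Cohort E: 0.1800×25.553 + 0.2200×456.734 + 0.4100×441.564 + 0.1900×18.616 = 289.6593 per 1 000.
Difference = 423.7584 − 289.6593 = 134.0991.

134.10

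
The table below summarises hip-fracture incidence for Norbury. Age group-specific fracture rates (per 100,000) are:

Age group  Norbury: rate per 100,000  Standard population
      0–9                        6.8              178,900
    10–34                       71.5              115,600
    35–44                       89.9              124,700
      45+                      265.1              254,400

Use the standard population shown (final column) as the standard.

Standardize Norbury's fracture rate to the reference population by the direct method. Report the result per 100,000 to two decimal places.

Standard total = 673,600; weights = 0.2656, 0.1716, 0.1851, 0.3777.
Standardized rate: 0.2656×6.8 + 0.1716×71.5 + 0.1851×89.9 + 0.3777×265.1 = 130.8401 per 100,000.

130.84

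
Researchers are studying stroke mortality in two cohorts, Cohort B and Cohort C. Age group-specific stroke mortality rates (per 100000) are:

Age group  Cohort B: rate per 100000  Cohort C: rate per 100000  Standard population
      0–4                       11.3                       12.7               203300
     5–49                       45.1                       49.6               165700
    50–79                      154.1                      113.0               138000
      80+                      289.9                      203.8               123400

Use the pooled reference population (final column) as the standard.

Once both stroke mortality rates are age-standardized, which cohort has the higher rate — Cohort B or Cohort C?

Standard total = 630400; weights = 0.3225, 0.2628, 0.2189, 0.1957.
Cohort B: 0.3225×11.3 + 0.2628×45.1 + 0.2189×154.1 + 0.1957×289.9 = 105.9800 per 100000.
Cohort C: 0.3225×12.7 + 0.2628×49.6 + 0.2189×113.0 + 0.1957×203.8 = 81.7632 per 100000.

Cohort B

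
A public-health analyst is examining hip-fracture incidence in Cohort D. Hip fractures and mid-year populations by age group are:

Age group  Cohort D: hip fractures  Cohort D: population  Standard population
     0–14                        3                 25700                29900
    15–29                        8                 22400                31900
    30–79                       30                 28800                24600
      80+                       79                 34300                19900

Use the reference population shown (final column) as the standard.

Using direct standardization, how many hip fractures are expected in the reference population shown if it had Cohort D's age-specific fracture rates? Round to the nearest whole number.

86

Age-specific rates per 100000 for Cohort D: 11.67, 35.71, 104.17, 230.32.
Expected hip fractures = Σ (standard pop × age-specific rate ÷ 100000)
= 29900×11.67/100000 + 31900×35.71/100000 + 24600×104.17/100000 + 19900×230.32/100000
= 3.49 + 11.39 + 25.62 + 45.83 = 86.34.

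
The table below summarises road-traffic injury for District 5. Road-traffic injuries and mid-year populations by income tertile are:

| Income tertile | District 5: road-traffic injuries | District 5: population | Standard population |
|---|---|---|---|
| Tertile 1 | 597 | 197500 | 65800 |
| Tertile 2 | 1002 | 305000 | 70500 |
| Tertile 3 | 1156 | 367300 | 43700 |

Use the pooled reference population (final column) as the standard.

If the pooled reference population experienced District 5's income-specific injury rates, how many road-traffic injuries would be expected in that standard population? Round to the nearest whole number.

568

Income-specific rates per 100000 for District 5: 302.28, 328.52, 314.73.
Expected road-traffic injuries = Σ (standard pop × income-specific rate ÷ 100000)
= 65800×302.28/100000 + 70500×328.52/100000 + 43700×314.73/100000
= 198.90 + 231.61 + 137.54 = 568.05.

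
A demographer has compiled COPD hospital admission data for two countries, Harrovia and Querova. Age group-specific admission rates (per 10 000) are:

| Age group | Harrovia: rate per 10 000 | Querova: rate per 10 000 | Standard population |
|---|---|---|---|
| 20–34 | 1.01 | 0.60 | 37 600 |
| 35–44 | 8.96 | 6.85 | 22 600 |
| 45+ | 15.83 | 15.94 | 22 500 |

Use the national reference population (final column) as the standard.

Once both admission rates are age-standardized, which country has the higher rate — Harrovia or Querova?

Harrovia

Standard total = 82 700; weights = 0.4547, 0.2733, 0.2721.
Harrovia: 0.4547×1.01 + 0.2733×8.96 + 0.2721×15.83 = 7.2146 per 10 000.
Querova: 0.4547×0.60 + 0.2733×6.85 + 0.2721×15.94 = 6.4815 per 10 000.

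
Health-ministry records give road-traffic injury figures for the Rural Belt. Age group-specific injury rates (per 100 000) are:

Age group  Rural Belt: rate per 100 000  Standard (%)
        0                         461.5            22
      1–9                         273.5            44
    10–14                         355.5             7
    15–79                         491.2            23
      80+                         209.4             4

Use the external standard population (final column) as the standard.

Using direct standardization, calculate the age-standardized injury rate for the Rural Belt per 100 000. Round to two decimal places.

368.11

Standard weights: 0.22, 0.44, 0.07, 0.23, 0.04.
Standardized rate: 0.2200×461.5 + 0.4400×273.5 + 0.0700×355.5 + 0.2300×491.2 + 0.0400×209.4 = 368.1070 per 100 000.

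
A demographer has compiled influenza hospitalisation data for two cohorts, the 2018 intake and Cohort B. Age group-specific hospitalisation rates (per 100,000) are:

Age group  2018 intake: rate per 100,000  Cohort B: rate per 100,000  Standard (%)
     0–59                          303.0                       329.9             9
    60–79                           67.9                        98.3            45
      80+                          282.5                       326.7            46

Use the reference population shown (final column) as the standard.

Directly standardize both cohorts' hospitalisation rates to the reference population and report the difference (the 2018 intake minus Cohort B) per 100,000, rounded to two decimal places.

Standard weights: 0.09, 0.45, 0.46.
The 2018 intake: 0.0900×303.0 + 0.4500×67.9 + 0.4600×282.5 = 187.7750 per 100,000.
Cohort B: 0.0900×329.9 + 0.4500×98.3 + 0.4600×326.7 = 224.2080 per 100,000.
Difference = 187.7750 − 224.2080 = -36.4330.

-36.43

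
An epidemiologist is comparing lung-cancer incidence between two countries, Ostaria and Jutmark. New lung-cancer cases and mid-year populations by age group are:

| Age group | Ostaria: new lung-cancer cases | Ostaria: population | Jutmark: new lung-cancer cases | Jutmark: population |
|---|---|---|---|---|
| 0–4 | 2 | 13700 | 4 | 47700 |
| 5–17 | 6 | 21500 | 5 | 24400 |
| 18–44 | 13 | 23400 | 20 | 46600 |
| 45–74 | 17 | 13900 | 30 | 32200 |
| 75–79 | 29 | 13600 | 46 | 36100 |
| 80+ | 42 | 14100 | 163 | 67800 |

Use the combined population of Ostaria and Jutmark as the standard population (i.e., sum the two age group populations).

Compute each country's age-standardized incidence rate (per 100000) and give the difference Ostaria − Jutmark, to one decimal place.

Age-specific rates per 100000 for Ostaria: 14.60, 27.91, 55.56, 122.30, 213.24, 297.87.
For Jutmark: 8.39, 20.49, 42.92, 93.17, 127.42, 240.41.
Combined standard total = 355000; weights = 0.1730, 0.1293, 0.1972, 0.1299, 0.1400, 0.2307.
Ostaria: 0.1730×14.60 + 0.1293×27.91 + 0.1972×55.56 + 0.1299×122.30 + 0.1400×213.24 + 0.2307×297.87 = 131.5432 per 100000.
Jutmark: 0.1730×8.39 + 0.1293×20.49 + 0.1972×42.92 + 0.1299×93.17 + 0.1400×127.42 + 0.2307×240.41 = 97.9650 per 100000.
Difference = 131.5432 − 97.9650 = 33.5782.

33.6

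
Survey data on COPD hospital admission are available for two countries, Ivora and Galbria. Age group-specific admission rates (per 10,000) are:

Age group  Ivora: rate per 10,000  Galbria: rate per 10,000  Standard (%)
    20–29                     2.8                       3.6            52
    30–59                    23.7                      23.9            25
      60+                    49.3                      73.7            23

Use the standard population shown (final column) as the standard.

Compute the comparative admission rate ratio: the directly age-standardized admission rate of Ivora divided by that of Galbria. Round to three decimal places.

0.755

Standard weights: 0.52, 0.25, 0.23.
Ivora: 0.5200×2.8 + 0.2500×23.7 + 0.2300×49.3 = 18.7200 per 10,000.
Galbria: 0.5200×3.6 + 0.2500×23.9 + 0.2300×73.7 = 24.7980 per 10,000.
Ratio = 18.7200 ÷ 24.7980 = 0.75490.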